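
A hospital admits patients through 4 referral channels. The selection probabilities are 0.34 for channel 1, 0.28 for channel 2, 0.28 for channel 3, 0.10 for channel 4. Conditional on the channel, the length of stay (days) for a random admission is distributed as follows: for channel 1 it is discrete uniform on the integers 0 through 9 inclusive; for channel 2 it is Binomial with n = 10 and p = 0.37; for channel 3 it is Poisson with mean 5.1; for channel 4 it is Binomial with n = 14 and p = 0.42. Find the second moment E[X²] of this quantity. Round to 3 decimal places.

26.685

For each component E[X²] = Var + (mean)², giving 1: 28.5; 2: 16.021; 3: 31.11; 4: 37.9848.
Overall E[X²] = 0.34·28.5 + 0.28·16.021 + 0.28·31.11 + 0.1·37.9848 = 26.6852.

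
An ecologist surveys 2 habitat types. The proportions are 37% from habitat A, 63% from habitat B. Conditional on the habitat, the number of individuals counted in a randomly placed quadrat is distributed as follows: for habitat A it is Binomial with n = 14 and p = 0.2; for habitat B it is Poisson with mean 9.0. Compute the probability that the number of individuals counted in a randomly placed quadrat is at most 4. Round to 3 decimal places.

0.357

Conditional on each habitat, P(X ≤ 4): A: 0.87016; B: 0.0549636.
By total probability, P(X ≤ 4) = 0.37·0.87016 + 0.63·0.0549636 = 0.356586.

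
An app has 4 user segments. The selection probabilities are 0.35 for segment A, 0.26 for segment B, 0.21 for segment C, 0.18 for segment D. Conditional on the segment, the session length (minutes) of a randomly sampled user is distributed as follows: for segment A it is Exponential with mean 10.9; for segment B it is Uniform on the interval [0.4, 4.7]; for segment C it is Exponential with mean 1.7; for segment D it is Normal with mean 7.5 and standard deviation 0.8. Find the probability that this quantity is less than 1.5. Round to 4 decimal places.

Conditional on each segment, P(X < 1.5): A: 0.128566; B: 0.255814; C: 0.586192; D: 3.19189e-14.
By total probability, P(X < 1.5) = 0.35·0.128566 + 0.26·0.255814 + 0.21·0.586192 + 0.18·3.19189e-14 = 0.23461.

0.2346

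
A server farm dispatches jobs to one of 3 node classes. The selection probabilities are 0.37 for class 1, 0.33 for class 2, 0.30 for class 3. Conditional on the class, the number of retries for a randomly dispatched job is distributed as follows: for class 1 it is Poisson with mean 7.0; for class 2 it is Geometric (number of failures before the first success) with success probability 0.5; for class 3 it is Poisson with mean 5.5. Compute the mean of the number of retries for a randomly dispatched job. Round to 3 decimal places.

4.570

Component means — 1: 7; 2: 1; 3: 5.5.
E[X] = 0.37·7 + 0.33·1 + 0.3·5.5 = 4.57.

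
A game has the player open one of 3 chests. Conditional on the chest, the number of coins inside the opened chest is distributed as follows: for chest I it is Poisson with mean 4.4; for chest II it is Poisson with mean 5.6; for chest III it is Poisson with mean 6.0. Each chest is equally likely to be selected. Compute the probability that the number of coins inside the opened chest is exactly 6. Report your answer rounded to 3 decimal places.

Conditional on each chest, P(X = 6): I: 0.123734; II: 0.158397; III: 0.160623.
By total probability, P(X = 6) = 0.333333·0.123734 + 0.333333·0.158397 + 0.333333·0.160623 = 0.147585.

0.148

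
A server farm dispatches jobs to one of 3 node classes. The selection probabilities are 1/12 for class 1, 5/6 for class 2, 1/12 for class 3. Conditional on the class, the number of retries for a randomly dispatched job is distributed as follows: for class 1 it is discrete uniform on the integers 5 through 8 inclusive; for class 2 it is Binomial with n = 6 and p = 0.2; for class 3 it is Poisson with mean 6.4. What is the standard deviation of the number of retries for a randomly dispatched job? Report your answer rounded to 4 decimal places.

Per component, 1: μ=6.5, E[X²]=43.5; 2: μ=1.2, E[X²]=2.4; 3: μ=6.4, E[X²]=47.36.
E[X] = 0.0833333·6.5 + 0.833333·1.2 + 0.0833333·6.4 = 2.075.
E[X²] = 0.0833333·43.5 + 0.833333·2.4 + 0.0833333·47.36 = 9.57167.
Var(X) = E[X²] − (E[X])² = 9.57167 − 4.30563 = 5.26604.
SD(X) = √5.26604 = 2.29479.

2.2948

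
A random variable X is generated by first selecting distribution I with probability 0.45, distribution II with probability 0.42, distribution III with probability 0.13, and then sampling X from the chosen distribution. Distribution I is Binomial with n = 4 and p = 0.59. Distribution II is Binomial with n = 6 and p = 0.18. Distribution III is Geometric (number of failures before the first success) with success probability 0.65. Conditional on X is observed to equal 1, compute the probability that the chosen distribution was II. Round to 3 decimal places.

0.621

Likelihoods P(X=1 | ·): I: 0.162654; II: 0.400399; III: 0.2275.
Posterior ∝ prior × likelihood. Numerator for II: 0.42·0.400399 = 0.168168.
Normalizing constant: 0.45·0.162654 + 0.42·0.400399 + 0.13·0.2275 = 0.270937.
P(II | observation) = 0.168168 / 0.270937 = 0.62069.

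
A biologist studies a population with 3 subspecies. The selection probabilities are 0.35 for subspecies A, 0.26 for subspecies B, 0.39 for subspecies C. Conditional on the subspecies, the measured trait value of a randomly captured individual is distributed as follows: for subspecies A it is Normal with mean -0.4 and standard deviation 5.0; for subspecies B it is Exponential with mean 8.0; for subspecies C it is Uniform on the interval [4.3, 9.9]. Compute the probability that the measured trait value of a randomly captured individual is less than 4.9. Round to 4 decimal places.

0.4603

Conditional on each subspecies, P(X < 4.9): A: 0.855428; B: 0.458006; C: 0.107143.
By total probability, P(X < 4.9) = 0.35·0.855428 + 0.26·0.458006 + 0.39·0.107143 = 0.460267.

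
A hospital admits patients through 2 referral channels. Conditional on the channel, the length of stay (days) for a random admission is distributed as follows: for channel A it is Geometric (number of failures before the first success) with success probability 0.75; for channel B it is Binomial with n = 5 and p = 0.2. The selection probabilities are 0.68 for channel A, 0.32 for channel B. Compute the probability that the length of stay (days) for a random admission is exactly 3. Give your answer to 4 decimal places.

Conditional on each channel, P(X = 3): A: 0.0117188; B: 0.0512.
By total probability, P(X = 3) = 0.68·0.0117188 + 0.32·0.0512 = 0.0243528.

0.0244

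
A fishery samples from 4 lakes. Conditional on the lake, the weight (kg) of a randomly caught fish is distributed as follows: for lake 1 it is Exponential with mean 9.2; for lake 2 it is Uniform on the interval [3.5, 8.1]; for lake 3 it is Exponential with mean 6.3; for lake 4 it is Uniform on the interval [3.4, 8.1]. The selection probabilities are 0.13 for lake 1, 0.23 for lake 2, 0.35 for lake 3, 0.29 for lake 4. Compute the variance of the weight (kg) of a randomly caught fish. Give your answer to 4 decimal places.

27.0621

Per component, 1: μ=9.2, E[X²]=169.28; 2: μ=5.8, E[X²]=35.4033; 3: μ=6.3, E[X²]=79.38; 4: μ=5.75, E[X²]=34.9033.
E[X] = 0.13·9.2 + 0.23·5.8 + 0.35·6.3 + 0.29·5.75 = 6.4025.
E[X²] = 0.13·169.28 + 0.23·35.4033 + 0.35·79.38 + 0.29·34.9033 = 68.0541.
Var(X) = E[X²] − (E[X])² = 68.0541 − 40.992 = 27.0621.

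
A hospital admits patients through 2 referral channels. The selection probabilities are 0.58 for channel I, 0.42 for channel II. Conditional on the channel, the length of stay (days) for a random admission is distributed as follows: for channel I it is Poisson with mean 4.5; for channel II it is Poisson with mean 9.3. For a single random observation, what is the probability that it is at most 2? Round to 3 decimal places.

Conditional on each channel, P(X ≤ 2): I: 0.173578; II: 0.00489531.
By total probability, P(X ≤ 2) = 0.58·0.173578 + 0.42·0.00489531 = 0.102731.

0.103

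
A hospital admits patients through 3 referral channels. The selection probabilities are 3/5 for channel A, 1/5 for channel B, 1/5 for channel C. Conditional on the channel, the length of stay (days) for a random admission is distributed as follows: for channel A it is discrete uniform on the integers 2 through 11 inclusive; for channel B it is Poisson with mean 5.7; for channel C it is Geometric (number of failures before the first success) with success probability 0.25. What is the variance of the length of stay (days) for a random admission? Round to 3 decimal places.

10.328

Per component, A: μ=6.5, E[X²]=50.5; B: μ=5.7, E[X²]=38.19; C: μ=3, E[X²]=21.
E[X] = 0.6·6.5 + 0.2·5.7 + 0.2·3 = 5.64.
E[X²] = 0.6·50.5 + 0.2·38.19 + 0.2·21 = 42.138.
Var(X) = E[X²] − (E[X])² = 42.138 − 31.8096 = 10.3284.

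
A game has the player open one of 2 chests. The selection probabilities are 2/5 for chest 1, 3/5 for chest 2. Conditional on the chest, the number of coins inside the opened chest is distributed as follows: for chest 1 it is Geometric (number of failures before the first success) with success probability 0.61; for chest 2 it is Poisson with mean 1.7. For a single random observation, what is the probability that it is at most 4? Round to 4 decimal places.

Conditional on each chest, P(X ≤ 4): 1: 0.990978; 2: 0.970385.
By total probability, P(X ≤ 4) = 0.4·0.990978 + 0.6·0.970385 = 0.978622.

0.9786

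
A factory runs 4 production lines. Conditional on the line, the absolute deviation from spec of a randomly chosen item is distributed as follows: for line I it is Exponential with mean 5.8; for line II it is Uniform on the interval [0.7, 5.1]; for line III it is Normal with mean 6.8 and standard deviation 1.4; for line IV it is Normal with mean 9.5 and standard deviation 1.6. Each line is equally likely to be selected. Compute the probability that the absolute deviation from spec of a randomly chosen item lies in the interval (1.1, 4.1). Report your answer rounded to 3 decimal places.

Conditional on each line, P(1.1 < X < 4.1): I: 0.334072; II: 0.681818; III: 0.0268687; IV: 0.000369002.
By total probability, P(1.1 < X < 4.1) = 0.25·0.334072 + 0.25·0.681818 + 0.25·0.0268687 + 0.25·0.000369002 = 0.260782.

0.261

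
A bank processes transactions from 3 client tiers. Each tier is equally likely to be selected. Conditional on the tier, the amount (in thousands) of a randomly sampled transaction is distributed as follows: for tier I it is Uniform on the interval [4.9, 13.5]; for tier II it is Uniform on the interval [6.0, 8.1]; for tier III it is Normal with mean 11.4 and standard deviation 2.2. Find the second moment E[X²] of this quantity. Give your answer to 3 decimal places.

For each component E[X²] = Var + (mean)², giving I: 90.8033; II: 50.07; III: 134.8.
Overall E[X²] = 0.333333·90.8033 + 0.333333·50.07 + 0.333333·134.8 = 91.8911.

91.891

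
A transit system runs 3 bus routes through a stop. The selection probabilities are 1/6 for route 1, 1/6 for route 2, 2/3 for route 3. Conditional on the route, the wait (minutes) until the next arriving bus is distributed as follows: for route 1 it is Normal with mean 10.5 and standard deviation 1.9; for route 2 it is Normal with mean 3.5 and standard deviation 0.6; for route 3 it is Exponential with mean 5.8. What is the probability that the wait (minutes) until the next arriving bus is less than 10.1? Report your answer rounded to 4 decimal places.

Conditional on each route, P(X < 10.1): 1: 0.416628; 2: 1; 3: 0.824722.
By total probability, P(X < 10.1) = 0.166667·0.416628 + 0.166667·1 + 0.666667·0.824722 = 0.785919.

0.7859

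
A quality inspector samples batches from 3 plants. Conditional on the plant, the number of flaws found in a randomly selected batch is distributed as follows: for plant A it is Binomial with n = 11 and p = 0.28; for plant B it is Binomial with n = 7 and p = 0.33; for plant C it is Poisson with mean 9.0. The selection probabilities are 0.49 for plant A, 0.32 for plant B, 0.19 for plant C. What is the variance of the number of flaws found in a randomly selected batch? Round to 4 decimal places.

Per component, A: μ=3.08, E[X²]=11.704; B: μ=2.31, E[X²]=6.8838; C: μ=9, E[X²]=90.
E[X] = 0.49·3.08 + 0.32·2.31 + 0.19·9 = 3.9584.
E[X²] = 0.49·11.704 + 0.32·6.8838 + 0.19·90 = 25.0378.
Var(X) = E[X²] − (E[X])² = 25.0378 − 15.6689 = 9.36885.

9.3688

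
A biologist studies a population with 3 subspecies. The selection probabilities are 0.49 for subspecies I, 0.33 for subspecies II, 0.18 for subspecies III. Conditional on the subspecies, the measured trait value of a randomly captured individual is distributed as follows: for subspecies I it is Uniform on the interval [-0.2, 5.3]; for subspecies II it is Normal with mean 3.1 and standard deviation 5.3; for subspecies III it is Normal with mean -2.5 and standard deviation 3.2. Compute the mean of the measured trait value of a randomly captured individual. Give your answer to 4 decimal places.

1.8225

Component means — I: 2.55; II: 3.1; III: -2.5.
E[X] = 0.49·2.55 + 0.33·3.1 + 0.18·-2.5 = 1.8225.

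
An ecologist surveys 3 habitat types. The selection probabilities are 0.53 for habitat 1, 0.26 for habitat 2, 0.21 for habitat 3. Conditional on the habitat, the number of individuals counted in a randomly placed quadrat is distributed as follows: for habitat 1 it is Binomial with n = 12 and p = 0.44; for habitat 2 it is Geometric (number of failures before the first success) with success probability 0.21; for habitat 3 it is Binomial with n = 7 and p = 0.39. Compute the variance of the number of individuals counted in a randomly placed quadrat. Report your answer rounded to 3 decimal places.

7.674

Per component, 1: μ=5.28, E[X²]=30.8352; 2: μ=3.7619, E[X²]=32.0658; 3: μ=2.73, E[X²]=9.1182.
E[X] = 0.53·5.28 + 0.26·3.7619 + 0.21·2.73 = 4.3498.
E[X²] = 0.53·30.8352 + 0.26·32.0658 + 0.21·9.1182 = 26.5946.
Var(X) = E[X²] − (E[X])² = 26.5946 − 18.9207 = 7.67386.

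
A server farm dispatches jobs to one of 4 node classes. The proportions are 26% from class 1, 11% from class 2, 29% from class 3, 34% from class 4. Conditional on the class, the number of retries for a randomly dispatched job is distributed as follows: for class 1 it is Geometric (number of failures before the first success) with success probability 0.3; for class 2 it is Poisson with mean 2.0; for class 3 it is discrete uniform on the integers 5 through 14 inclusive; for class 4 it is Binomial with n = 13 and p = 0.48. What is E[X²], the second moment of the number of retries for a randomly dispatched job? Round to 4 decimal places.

For each component E[X²] = Var + (mean)², giving 1: 13.2222; 2: 6; 3: 98.5; 4: 42.1824.
Overall E[X²] = 0.26·13.2222 + 0.11·6 + 0.29·98.5 + 0.34·42.1824 = 47.0048.

47.0048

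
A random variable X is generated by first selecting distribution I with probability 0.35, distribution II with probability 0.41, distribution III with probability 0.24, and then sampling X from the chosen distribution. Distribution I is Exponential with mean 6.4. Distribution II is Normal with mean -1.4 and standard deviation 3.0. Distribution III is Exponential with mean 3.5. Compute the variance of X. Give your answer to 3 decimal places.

Per component, I: μ=6.4, E[X²]=81.92; II: μ=-1.4, E[X²]=10.96; III: μ=3.5, E[X²]=24.5.
E[X] = 0.35·6.4 + 0.41·-1.4 + 0.24·3.5 = 2.506.
E[X²] = 0.35·81.92 + 0.41·10.96 + 0.24·24.5 = 39.0456.
Var(X) = E[X²] − (E[X])² = 39.0456 − 6.28004 = 32.7656.

32.766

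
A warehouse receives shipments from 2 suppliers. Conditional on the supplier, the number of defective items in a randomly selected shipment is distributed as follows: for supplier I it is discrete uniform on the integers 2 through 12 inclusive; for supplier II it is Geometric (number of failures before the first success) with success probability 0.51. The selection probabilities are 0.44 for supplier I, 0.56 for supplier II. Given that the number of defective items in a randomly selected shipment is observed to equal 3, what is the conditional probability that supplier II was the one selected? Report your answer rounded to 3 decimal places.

0.457

Likelihoods P(X=3 | ·): I: 0.0909091; II: 0.060001.
Posterior ∝ prior × likelihood. Numerator for II: 0.56·0.060001 = 0.0336006.
Normalizing constant: 0.44·0.0909091 + 0.56·0.060001 = 0.0736006.
P(II | observation) = 0.0336006 / 0.0736006 = 0.456526.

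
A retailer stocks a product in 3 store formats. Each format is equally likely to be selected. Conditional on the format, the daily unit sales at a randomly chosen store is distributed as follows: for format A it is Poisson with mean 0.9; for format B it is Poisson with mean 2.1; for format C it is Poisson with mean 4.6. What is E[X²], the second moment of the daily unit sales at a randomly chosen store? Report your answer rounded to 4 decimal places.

11.3267

For each component E[X²] = Var + (mean)², giving A: 1.71; B: 6.51; C: 25.76.
Overall E[X²] = 0.333333·1.71 + 0.333333·6.51 + 0.333333·25.76 = 11.3267.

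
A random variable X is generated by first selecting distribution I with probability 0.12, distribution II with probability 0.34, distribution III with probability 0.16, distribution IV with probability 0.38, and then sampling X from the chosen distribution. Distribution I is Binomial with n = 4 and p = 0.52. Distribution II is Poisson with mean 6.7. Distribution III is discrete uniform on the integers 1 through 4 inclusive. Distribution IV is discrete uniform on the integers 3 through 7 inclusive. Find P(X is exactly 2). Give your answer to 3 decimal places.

0.094

Conditional on each component, P(X = 2): I: 0.373801; II: 0.0276278; III: 0.25; IV: 0.
By total probability, P(X = 2) = 0.12·0.373801 + 0.34·0.0276278 + 0.16·0.25 + 0.38·0 = 0.0942496.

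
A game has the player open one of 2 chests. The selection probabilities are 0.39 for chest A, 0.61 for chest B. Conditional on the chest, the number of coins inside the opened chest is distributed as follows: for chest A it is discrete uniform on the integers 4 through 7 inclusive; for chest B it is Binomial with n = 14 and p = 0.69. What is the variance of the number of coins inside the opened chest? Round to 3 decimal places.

6.431

Per component, A: μ=5.5, E[X²]=31.5; B: μ=9.66, E[X²]=96.3102.
E[X] = 0.39·5.5 + 0.61·9.66 = 8.0376.
E[X²] = 0.39·31.5 + 0.61·96.3102 = 71.0342.
Var(X) = E[X²] − (E[X])² = 71.0342 − 64.603 = 6.43121.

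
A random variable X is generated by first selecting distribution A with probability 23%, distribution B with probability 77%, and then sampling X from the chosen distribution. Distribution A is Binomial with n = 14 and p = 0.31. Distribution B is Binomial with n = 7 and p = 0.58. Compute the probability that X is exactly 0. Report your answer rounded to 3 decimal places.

Conditional on each component, P(X = 0): A: 0.00554482; B: 0.00230539.
By total probability, P(X = 0) = 0.23·0.00554482 + 0.77·0.00230539 = 0.00305046.

0.003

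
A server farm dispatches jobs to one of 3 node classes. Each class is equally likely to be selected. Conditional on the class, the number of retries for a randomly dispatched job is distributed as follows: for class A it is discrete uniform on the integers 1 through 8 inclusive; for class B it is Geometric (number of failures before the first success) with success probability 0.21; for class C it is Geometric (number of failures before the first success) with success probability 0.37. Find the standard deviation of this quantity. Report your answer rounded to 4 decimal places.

Per component, A: μ=4.5, E[X²]=25.5; B: μ=3.7619, E[X²]=32.0658; C: μ=1.7027, E[X²]=7.5011.
E[X] = 0.333333·4.5 + 0.333333·3.7619 + 0.333333·1.7027 = 3.32154.
E[X²] = 0.333333·25.5 + 0.333333·32.0658 + 0.333333·7.5011 = 21.689.
Var(X) = E[X²] − (E[X])² = 21.689 − 11.0326 = 10.6564.
SD(X) = √10.6564 = 3.26441.

3.2644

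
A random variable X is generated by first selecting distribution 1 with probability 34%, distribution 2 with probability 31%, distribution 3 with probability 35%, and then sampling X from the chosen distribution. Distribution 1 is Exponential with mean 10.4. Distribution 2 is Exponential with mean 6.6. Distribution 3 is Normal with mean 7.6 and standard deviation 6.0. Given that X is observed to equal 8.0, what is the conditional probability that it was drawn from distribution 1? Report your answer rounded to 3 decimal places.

0.289

Likelihoods f(8.0 | ·): 1: 0.0445547; 2: 0.0450857; 3: 0.0663428.
Posterior ∝ prior × likelihood. Numerator for 1: 0.34·0.0445547 = 0.0151486.
Normalizing constant: 0.34·0.0445547 + 0.31·0.0450857 + 0.35·0.0663428 = 0.0523451.
P(1 | observation) = 0.0151486 / 0.0523451 = 0.289399.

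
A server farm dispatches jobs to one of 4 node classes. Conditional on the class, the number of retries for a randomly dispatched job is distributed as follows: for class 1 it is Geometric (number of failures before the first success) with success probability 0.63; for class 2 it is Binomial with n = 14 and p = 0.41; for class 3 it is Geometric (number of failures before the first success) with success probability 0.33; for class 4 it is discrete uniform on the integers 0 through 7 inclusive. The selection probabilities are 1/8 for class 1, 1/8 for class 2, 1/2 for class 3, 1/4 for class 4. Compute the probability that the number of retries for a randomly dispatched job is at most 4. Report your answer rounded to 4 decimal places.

0.7446

Conditional on each class, P(X ≤ 4): 1: 0.993066; 2: 0.254088; 3: 0.864987; 4: 0.625.
By total probability, P(X ≤ 4) = 0.125·0.993066 + 0.125·0.254088 + 0.5·0.864987 + 0.25·0.625 = 0.744638.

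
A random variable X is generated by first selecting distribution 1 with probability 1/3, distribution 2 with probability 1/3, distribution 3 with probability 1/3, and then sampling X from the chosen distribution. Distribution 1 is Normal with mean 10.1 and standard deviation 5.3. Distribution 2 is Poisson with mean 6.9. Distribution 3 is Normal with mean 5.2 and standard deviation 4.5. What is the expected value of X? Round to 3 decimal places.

Component means — 1: 10.1; 2: 6.9; 3: 5.2.
E[X] = 0.333333·10.1 + 0.333333·6.9 + 0.333333·5.2 = 7.4.

7.400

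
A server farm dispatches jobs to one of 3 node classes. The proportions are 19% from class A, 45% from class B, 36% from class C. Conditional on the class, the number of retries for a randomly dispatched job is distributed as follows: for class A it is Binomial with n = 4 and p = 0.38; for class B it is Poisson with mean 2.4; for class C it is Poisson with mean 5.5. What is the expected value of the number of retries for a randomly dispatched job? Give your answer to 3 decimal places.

Component means — A: 1.52; B: 2.4; C: 5.5.
E[X] = 0.19·1.52 + 0.45·2.4 + 0.36·5.5 = 3.3488.

3.349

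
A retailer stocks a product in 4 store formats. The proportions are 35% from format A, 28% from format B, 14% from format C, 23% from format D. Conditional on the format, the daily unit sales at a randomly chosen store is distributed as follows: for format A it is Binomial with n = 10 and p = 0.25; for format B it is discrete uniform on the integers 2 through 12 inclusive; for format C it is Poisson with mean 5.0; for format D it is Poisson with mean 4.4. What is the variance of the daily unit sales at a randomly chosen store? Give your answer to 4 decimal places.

8.3533

Per component, A: μ=2.5, E[X²]=8.125; B: μ=7, E[X²]=59; C: μ=5, E[X²]=30; D: μ=4.4, E[X²]=23.76.
E[X] = 0.35·2.5 + 0.28·7 + 0.14·5 + 0.23·4.4 = 4.547.
E[X²] = 0.35·8.125 + 0.28·59 + 0.14·30 + 0.23·23.76 = 29.0286.
Var(X) = E[X²] − (E[X])² = 29.0286 − 20.6752 = 8.35334.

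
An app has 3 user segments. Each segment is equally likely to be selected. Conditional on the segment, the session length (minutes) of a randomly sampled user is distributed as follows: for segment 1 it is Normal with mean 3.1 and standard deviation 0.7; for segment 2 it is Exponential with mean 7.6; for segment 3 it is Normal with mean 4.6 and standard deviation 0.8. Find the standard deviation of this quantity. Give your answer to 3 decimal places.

4.809

Per component, 1: μ=3.1, E[X²]=10.1; 2: μ=7.6, E[X²]=115.52; 3: μ=4.6, E[X²]=21.8.
E[X] = 0.333333·3.1 + 0.333333·7.6 + 0.333333·4.6 = 5.1.
E[X²] = 0.333333·10.1 + 0.333333·115.52 + 0.333333·21.8 = 49.14.
Var(X) = E[X²] − (E[X])² = 49.14 − 26.01 = 23.13.
SD(X) = √23.13 = 4.80937.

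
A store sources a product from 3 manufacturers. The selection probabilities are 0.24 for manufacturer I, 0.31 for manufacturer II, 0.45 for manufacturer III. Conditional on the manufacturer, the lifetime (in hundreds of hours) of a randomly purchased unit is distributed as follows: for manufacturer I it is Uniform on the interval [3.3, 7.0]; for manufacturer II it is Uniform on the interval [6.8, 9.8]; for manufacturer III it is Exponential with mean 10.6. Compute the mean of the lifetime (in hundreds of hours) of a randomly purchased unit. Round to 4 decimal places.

8.5790

Component means — I: 5.15; II: 8.3; III: 10.6.
E[X] = 0.24·5.15 + 0.31·8.3 + 0.45·10.6 = 8.579.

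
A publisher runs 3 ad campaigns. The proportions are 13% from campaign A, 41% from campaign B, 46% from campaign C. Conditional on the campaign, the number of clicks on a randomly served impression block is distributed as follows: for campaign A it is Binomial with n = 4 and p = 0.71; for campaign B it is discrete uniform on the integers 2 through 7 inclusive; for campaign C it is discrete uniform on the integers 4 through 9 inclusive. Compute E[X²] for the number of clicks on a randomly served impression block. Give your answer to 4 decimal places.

31.4306

For each component E[X²] = Var + (mean)², giving A: 8.8892; B: 23.1667; C: 45.1667.
Overall E[X²] = 0.13·8.8892 + 0.41·23.1667 + 0.46·45.1667 = 31.4306.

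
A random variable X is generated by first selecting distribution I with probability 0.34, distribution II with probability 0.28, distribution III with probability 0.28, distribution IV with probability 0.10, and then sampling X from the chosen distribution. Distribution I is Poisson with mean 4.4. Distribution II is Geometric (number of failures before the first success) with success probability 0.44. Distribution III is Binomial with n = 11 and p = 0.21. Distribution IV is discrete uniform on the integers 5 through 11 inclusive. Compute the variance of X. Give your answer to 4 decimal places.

Per component, I: μ=4.4, E[X²]=23.76; II: μ=1.27273, E[X²]=4.5124; III: μ=2.31, E[X²]=7.161; IV: μ=8, E[X²]=68.
E[X] = 0.34·4.4 + 0.28·1.27273 + 0.28·2.31 + 0.1·8 = 3.29916.
E[X²] = 0.34·23.76 + 0.28·4.5124 + 0.28·7.161 + 0.1·68 = 18.147.
Var(X) = E[X²] − (E[X])² = 18.147 − 10.8845 = 7.26247.

7.2625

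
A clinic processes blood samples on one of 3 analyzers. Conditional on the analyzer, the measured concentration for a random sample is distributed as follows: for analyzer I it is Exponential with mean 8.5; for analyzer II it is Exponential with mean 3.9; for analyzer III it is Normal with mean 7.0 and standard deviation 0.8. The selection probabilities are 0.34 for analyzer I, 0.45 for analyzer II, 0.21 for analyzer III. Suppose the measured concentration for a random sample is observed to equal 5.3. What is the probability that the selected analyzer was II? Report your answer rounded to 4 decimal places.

0.4778

Likelihoods f(5.3 | ·): I: 0.0630646; II: 0.065878; III: 0.0521512.
Posterior ∝ prior × likelihood. Numerator for II: 0.45·0.065878 = 0.0296451.
Normalizing constant: 0.34·0.0630646 + 0.45·0.065878 + 0.21·0.0521512 = 0.0620388.
P(II | observation) = 0.0296451 / 0.0620388 = 0.477847.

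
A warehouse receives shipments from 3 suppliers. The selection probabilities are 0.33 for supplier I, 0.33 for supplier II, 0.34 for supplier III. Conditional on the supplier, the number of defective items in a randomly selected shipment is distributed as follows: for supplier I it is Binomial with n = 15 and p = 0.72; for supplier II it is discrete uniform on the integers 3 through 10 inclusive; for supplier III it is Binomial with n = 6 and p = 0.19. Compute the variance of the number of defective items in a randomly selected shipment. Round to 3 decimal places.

18.751

Per component, I: μ=10.8, E[X²]=119.664; II: μ=6.5, E[X²]=47.5; III: μ=1.14, E[X²]=2.223.
E[X] = 0.33·10.8 + 0.33·6.5 + 0.34·1.14 = 6.0966.
E[X²] = 0.33·119.664 + 0.33·47.5 + 0.34·2.223 = 55.9199.
Var(X) = E[X²] − (E[X])² = 55.9199 − 37.1685 = 18.7514.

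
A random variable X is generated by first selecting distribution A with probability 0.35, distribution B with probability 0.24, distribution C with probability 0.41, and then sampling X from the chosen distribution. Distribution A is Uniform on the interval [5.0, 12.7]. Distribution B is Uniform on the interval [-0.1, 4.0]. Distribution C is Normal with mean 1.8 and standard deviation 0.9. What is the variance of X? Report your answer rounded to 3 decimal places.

13.531

Per component, A: μ=8.85, E[X²]=83.2633; B: μ=1.95, E[X²]=5.20333; C: μ=1.8, E[X²]=4.05.
E[X] = 0.35·8.85 + 0.24·1.95 + 0.41·1.8 = 4.3035.
E[X²] = 0.35·83.2633 + 0.24·5.20333 + 0.41·4.05 = 32.0515.
Var(X) = E[X²] − (E[X])² = 32.0515 − 18.5201 = 13.5314.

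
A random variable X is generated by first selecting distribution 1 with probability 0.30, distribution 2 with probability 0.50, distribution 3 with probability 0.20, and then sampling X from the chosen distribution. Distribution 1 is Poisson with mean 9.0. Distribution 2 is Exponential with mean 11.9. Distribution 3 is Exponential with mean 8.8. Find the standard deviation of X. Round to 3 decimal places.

9.551

Per component, 1: μ=9, E[X²]=90; 2: μ=11.9, E[X²]=283.22; 3: μ=8.8, E[X²]=154.88.
E[X] = 0.3·9 + 0.5·11.9 + 0.2·8.8 = 10.41.
E[X²] = 0.3·90 + 0.5·283.22 + 0.2·154.88 = 199.586.
Var(X) = E[X²] − (E[X])² = 199.586 − 108.368 = 91.2179.
SD(X) = √91.2179 = 9.55081.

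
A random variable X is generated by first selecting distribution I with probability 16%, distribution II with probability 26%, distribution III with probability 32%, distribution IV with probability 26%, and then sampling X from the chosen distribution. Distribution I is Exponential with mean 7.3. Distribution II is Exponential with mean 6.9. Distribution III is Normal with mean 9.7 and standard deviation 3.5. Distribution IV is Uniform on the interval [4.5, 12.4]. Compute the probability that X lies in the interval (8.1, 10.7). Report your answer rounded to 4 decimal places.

Conditional on each component, P(8.1 < X < 10.7): I: 0.0987905; II: 0.0970606; III: 0.288667; IV: 0.329114.
By total probability, P(8.1 < X < 10.7) = 0.16·0.0987905 + 0.26·0.0970606 + 0.32·0.288667 + 0.26·0.329114 = 0.218985.

0.2190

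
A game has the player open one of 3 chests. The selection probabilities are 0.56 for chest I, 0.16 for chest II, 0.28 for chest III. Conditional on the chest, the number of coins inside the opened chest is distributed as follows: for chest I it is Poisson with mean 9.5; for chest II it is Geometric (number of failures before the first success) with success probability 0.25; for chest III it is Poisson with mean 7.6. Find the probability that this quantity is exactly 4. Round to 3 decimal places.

0.046

Conditional on each chest, P(X = 4): I: 0.025403; II: 0.0791016; III: 0.0695673.
By total probability, P(X = 4) = 0.56·0.025403 + 0.16·0.0791016 + 0.28·0.0695673 = 0.0463608.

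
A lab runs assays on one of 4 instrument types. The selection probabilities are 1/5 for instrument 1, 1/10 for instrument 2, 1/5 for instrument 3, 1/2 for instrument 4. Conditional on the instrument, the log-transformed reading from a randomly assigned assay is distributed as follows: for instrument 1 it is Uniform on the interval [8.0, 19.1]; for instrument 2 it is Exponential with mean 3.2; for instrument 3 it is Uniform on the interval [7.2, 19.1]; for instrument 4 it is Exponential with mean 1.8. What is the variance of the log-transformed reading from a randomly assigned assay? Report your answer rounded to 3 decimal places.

37.973

Per component, 1: μ=13.55, E[X²]=193.87; 2: μ=3.2, E[X²]=20.48; 3: μ=13.15, E[X²]=184.723; 4: μ=1.8, E[X²]=6.48.
E[X] = 0.2·13.55 + 0.1·3.2 + 0.2·13.15 + 0.5·1.8 = 6.56.
E[X²] = 0.2·193.87 + 0.1·20.48 + 0.2·184.723 + 0.5·6.48 = 81.0067.
Var(X) = E[X²] − (E[X])² = 81.0067 − 43.0336 = 37.9731.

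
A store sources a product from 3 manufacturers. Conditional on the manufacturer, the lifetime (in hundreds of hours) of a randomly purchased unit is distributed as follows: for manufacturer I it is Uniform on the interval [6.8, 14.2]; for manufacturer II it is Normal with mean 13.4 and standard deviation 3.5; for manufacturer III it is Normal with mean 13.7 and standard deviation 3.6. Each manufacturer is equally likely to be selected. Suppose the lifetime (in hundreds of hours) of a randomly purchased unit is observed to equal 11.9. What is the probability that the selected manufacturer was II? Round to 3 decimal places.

Likelihoods f(11.9 | ·): I: 0.135135; II: 0.103982; III: 0.0977959.
Posterior ∝ prior × likelihood. Numerator for II: 0.333333·0.103982 = 0.0346606.
Normalizing constant: 0.333333·0.135135 + 0.333333·0.103982 + 0.333333·0.0977959 = 0.112304.
P(II | observation) = 0.0346606 / 0.112304 = 0.308631.

0.309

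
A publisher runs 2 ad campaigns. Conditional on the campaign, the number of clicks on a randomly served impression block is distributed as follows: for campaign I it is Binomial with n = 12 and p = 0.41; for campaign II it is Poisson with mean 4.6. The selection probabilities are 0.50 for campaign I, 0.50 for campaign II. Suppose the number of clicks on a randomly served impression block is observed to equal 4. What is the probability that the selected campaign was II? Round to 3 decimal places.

Likelihoods P(X=4 | ·): I: 0.205379; II: 0.187528.
Posterior ∝ prior × likelihood. Numerator for II: 0.5·0.187528 = 0.0937639.
Normalizing constant: 0.5·0.205379 + 0.5·0.187528 = 0.196454.
P(II | observation) = 0.0937639 / 0.196454 = 0.477283.

0.477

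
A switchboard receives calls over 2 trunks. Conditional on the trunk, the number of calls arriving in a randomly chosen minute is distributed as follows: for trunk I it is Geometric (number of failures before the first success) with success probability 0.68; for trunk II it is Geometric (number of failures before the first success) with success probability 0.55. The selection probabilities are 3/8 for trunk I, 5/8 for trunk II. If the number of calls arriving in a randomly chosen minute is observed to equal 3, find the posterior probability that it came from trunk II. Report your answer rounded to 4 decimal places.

0.7894

Likelihoods P(X=3 | ·): I: 0.0222822; II: 0.0501187.
Posterior ∝ prior × likelihood. Numerator for II: 0.625·0.0501187 = 0.0313242.
Normalizing constant: 0.375·0.0222822 + 0.625·0.0501187 = 0.0396801.
P(II | observation) = 0.0313242 / 0.0396801 = 0.78942.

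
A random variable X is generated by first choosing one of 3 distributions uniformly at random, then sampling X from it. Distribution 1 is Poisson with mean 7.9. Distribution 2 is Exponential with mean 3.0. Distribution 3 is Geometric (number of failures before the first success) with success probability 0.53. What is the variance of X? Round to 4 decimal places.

Per component, 1: μ=7.9, E[X²]=70.31; 2: μ=3, E[X²]=18; 3: μ=0.886792, E[X²]=2.45959.
E[X] = 0.333333·7.9 + 0.333333·3 + 0.333333·0.886792 = 3.92893.
E[X²] = 0.333333·70.31 + 0.333333·18 + 0.333333·2.45959 = 30.2565.
Var(X) = E[X²] − (E[X])² = 30.2565 − 15.4365 = 14.82.

14.8200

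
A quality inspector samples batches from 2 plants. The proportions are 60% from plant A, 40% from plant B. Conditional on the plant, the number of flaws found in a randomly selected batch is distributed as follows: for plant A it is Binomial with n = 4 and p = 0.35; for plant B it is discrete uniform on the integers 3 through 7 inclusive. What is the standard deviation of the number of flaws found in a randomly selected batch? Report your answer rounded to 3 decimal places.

2.111

Per component, A: μ=1.4, E[X²]=2.87; B: μ=5, E[X²]=27.
E[X] = 0.6·1.4 + 0.4·5 = 2.84.
E[X²] = 0.6·2.87 + 0.4·27 = 12.522.
Var(X) = E[X²] − (E[X])² = 12.522 − 8.0656 = 4.4564.
SD(X) = √4.4564 = 2.11102.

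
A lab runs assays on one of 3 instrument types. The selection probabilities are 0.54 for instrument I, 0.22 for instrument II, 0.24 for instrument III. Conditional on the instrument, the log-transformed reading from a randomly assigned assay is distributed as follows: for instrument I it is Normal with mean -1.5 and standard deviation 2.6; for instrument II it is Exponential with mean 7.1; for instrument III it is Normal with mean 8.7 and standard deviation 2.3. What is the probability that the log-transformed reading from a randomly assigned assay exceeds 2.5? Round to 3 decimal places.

0.427

Conditional on each instrument, P(X > 2.5): I: 0.0619679; II: 0.703201; III: 0.996487.
By total probability, P(X > 2.5) = 0.54·0.0619679 + 0.22·0.703201 + 0.24·0.996487 = 0.427324.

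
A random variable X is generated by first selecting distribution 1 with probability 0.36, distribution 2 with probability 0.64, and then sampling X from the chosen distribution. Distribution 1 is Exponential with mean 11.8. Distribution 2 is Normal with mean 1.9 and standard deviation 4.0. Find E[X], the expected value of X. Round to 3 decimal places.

Component means — 1: 11.8; 2: 1.9.
E[X] = 0.36·11.8 + 0.64·1.9 = 5.464.

5.464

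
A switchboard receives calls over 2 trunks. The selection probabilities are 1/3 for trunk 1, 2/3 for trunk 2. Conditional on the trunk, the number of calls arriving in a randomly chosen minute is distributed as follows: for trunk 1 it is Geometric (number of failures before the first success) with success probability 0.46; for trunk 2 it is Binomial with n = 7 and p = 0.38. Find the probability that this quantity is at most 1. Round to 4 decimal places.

0.3603

Conditional on each trunk, P(X ≤ 1): 1: 0.7084; 2: 0.186305.
By total probability, P(X ≤ 1) = 0.333333·0.7084 + 0.666667·0.186305 = 0.360337.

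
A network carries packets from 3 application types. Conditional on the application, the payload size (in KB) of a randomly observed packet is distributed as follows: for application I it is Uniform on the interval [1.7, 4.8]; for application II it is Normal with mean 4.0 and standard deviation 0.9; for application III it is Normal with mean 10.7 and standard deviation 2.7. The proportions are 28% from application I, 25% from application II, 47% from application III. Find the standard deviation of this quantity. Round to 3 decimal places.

Per component, I: μ=3.25, E[X²]=11.3633; II: μ=4, E[X²]=16.81; III: μ=10.7, E[X²]=121.78.
E[X] = 0.28·3.25 + 0.25·4 + 0.47·10.7 = 6.939.
E[X²] = 0.28·11.3633 + 0.25·16.81 + 0.47·121.78 = 64.6208.
Var(X) = E[X²] − (E[X])² = 64.6208 − 48.1497 = 16.4711.
SD(X) = √16.4711 = 4.05846.

4.058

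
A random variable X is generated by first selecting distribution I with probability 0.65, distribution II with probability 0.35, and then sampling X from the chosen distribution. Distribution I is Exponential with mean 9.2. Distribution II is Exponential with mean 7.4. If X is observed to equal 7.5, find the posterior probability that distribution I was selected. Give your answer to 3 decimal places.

Likelihoods f(7.5 | ·): I: 0.0481025; II: 0.0490462.
Posterior ∝ prior × likelihood. Numerator for I: 0.65·0.0481025 = 0.0312666.
Normalizing constant: 0.65·0.0481025 + 0.35·0.0490462 = 0.0484328.
P(I | observation) = 0.0312666 / 0.0484328 = 0.645567.

0.646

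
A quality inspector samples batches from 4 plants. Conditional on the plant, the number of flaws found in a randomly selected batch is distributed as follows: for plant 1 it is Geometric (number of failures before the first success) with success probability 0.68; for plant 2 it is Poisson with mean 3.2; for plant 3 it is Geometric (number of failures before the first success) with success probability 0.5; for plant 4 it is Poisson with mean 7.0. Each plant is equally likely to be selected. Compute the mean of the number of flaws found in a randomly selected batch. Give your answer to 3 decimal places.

2.918

Component means — 1: 0.470588; 2: 3.2; 3: 1; 4: 7.
E[X] = 0.25·0.470588 + 0.25·3.2 + 0.25·1 + 0.25·7 = 2.91765.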